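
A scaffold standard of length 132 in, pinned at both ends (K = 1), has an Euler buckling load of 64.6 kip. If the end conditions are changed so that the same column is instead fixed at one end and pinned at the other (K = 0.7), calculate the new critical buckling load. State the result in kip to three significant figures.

P_cr ≈ 132 kip

P_cr ∝ 1/K², so P_cr,new = P_cr,old × (K_old/K_new)² = 64.6 × (1/0.7)²
= 64.6 × 2.041 = 132 kip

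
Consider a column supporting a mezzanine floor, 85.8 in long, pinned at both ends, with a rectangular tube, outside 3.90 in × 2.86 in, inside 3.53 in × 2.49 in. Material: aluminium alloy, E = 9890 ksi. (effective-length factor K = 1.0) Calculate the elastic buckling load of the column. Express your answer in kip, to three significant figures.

P_cr ≈ 40.6 kip

Weak-axis I_min = (h_o·b_o³ − h_i·b_i³)/12 with b_o = 2.86, b_i = 2.490 in (shorter outer/inner sides).
I_min = (3.90×2.86³ − 3.530×2.490³)/12 = 3.062 in⁴
Effective length L_e = K·L = 1 × 85.8 = 85.80 in
P_cr = π²EI / L_e² = π² × 9890×10³ × 3.062 / 85.80² = 4.059×10^4 lb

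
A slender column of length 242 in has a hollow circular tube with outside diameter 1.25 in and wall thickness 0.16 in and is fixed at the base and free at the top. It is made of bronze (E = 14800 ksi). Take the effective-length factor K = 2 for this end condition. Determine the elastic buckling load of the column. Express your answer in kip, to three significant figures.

Inner diameter d_i = 1.25 − 2×0.16 = 0.9300 in
I = π(d_o⁴ − d_i⁴)/64 = π(1.25⁴ − 0.9300⁴)/64 = 8.312×10^-2 in⁴
Effective length L_e = K·L = 2 × 242 = 484.0 in
P_cr = π²EI / L_e² = π² × 14800×10³ × 8.312×10^-2 / 484.0² = 51.83 lb

P_cr ≈ 0.0518 kip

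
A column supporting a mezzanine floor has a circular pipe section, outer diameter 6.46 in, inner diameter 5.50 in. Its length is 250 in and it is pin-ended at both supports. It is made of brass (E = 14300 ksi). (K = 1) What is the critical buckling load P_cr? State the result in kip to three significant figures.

d_o = 6.46 in, d_i = 5.50 in
I = π(d_o⁴ − d_i⁴)/64 = π(6.46⁴ − 5.500⁴)/64 = 40.57 in⁴
Effective length L_e = K·L = 1 × 250 = 250.0 in
P_cr = π²EI / L_e² = π² × 14300×10³ × 40.57 / 250.0² = 9.161×10^4 lb

P_cr ≈ 91.6 kip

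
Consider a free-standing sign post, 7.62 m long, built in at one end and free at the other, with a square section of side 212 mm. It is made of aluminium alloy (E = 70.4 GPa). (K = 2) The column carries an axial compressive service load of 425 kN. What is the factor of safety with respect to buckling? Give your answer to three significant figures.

I = a⁴/12 = 212⁴/12 = 1.683×10^8 mm⁴
I = 1.683×10^8 mm⁴ = 1.683×10^-4 m⁴
Effective length L_e = K·L = 2 × 7.62 = 15.24 m
P_cr = π²EI / L_e² = π² × 70.4×10⁹ × 1.683×10^-4 / 15.24² = 5.036×10^5 N
Factor of safety n = P_cr / P = 503.58 / 425 = 1.18

n ≈ 1.18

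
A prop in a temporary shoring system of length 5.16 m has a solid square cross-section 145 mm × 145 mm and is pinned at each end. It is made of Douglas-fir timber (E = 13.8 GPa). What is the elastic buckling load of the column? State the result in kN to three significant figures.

I = a⁴/12 = 145⁴/12 = 3.684×10^7 mm⁴
I = 3.684×10^7 mm⁴ = 3.684×10^-5 m⁴
Effective length L_e = K·L = 1 × 5.16 = 5.160 m
P_cr = π²EI / L_e² = π² × 13.8×10⁹ × 3.684×10^-5 / 5.160² = 1.884×10^5 N

P_cr ≈ 188 kN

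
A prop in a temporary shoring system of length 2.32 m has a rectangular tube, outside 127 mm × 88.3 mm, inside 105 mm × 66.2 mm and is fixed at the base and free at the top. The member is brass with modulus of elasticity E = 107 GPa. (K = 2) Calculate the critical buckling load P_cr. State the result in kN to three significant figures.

P_cr ≈ 233 kN

Weak-axis I_min = (h_o·b_o³ − h_i·b_i³)/12 with b_o = 88.3, b_i = 66.20 mm (shorter outer/inner sides).
I_min = (127×88.3³ − 105.0×66.20³)/12 = 4.748×10^6 mm⁴
I = 4.748×10^6 mm⁴ = 4.748×10^-6 m⁴
Effective length L_e = K·L = 2 × 2.32 = 4.640 m
P_cr = π²EI / L_e² = π² × 107×10⁹ × 4.748×10^-6 / 4.640² = 2.329×10^5 N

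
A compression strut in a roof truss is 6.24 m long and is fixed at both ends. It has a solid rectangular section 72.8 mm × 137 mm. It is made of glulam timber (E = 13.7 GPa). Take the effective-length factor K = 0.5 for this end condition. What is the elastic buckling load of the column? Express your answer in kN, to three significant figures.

Buckling occurs about the weak axis: I_min = h·b³/12 with b = 72.8 mm (the shorter side).
I_min = 137×72.8³/12 = 4.405×10^6 mm⁴
I = 4.405×10^6 mm⁴ = 4.405×10^-6 m⁴
Effective length L_e = K·L = 0.5 × 6.24 = 3.120 m
P_cr = π²EI / L_e² = π² × 13.7×10⁹ × 4.405×10^-6 / 3.120² = 6.118×10^4 N

P_cr ≈ 61.2 kN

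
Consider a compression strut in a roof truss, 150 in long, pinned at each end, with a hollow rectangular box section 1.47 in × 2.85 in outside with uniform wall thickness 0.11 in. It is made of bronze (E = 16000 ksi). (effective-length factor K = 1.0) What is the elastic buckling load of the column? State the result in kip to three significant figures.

Inner dimensions: h_i = 2.85 − 2×0.11 = 2.630 in, b_i = 1.47 − 2×0.11 = 1.250 in
Weak-axis I_min = (h_o·b_o³ − h_i·b_i³)/12 with b_o = 1.47, b_i = 1.250 in (shorter outer/inner sides).
I_min = (2.85×1.47³ − 2.630×1.250³)/12 = 0.3264 in⁴
Effective length L_e = K·L = 1 × 150 = 150.0 in
P_cr = π²EI / L_e² = π² × 16000×10³ × 0.3264 / 150.0² = 2.291×10^3 lb

P_cr ≈ 2.29 kip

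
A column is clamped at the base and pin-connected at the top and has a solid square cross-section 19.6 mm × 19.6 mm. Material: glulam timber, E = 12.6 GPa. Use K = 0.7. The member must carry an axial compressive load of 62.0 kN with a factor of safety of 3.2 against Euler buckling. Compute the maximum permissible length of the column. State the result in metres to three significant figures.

I = a⁴/12 = 19.6⁴/12 = 1.230×10^4 mm⁴
I = 1.230×10^-8 m⁴
Required critical load P_cr = n·P = 3.2 × 62.0 = 198.4 kN = 1.984×10^5 N
From P_cr = π²EI/(K·L)²:  L = (1/K)·√(π²EI/P_cr) = (1/0.7)·√(π²×1.26×10^10×1.230×10^-8/1.984×10^5)
L = 0.125 m

L_max ≈ 0.125 m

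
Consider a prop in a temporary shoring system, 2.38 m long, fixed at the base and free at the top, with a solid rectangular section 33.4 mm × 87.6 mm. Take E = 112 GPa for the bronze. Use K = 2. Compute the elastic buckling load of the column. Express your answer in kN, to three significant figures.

Buckling occurs about the weak axis: I_min = h·b³/12 with b = 33.4 mm (the shorter side).
I_min = 87.6×33.4³/12 = 2.720×10^5 mm⁴
I = 2.720×10^5 mm⁴ = 2.720×10^-7 m⁴
Effective length L_e = K·L = 2 × 2.38 = 4.760 m
P_cr = π²EI / L_e² = π² × 112×10⁹ × 2.720×10^-7 / 4.760² = 1.327×10^4 N

P_cr ≈ 13.3 kN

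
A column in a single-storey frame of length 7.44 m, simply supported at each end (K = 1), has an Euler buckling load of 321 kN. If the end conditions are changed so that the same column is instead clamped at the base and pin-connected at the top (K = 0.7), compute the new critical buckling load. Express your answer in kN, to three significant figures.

P_cr ≈ 655 kN

P_cr ∝ 1/K², so P_cr,new = P_cr,old × (K_old/K_new)² = 321 × (1/0.7)²
= 321 × 2.041 = 655 kN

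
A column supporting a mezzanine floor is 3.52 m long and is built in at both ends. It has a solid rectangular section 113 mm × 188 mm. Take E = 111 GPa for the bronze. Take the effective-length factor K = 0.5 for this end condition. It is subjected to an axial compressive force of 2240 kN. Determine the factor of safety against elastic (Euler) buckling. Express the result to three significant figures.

n ≈ 3.57

Buckling occurs about the weak axis: I_min = h·b³/12 with b = 113 mm (the shorter side).
I_min = 188×113³/12 = 2.261×10^7 mm⁴
I = 2.261×10^7 mm⁴ = 2.261×10^-5 m⁴
Effective length L_e = K·L = 0.5 × 3.52 = 1.760 m
P_cr = π²EI / L_e² = π² × 111×10⁹ × 2.261×10^-5 / 1.760² = 7.995×10^6 N
Factor of safety n = P_cr / P = 7994.8 / 2240 = 3.57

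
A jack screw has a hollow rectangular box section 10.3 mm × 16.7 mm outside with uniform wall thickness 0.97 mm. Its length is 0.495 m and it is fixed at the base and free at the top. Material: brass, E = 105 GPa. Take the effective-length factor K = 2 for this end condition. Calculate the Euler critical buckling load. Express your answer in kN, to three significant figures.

Inner dimensions: h_i = 16.7 − 2×0.97 = 14.76 mm, b_i = 10.3 − 2×0.97 = 8.360 mm
Weak-axis I_min = (h_o·b_o³ − h_i·b_i³)/12 with b_o = 10.3, b_i = 8.360 mm (shorter outer/inner sides).
I_min = (16.7×10.3³ − 14.76×8.360³)/12 = 802.1 mm⁴
I = 802.1 mm⁴ = 8.021×10^-10 m⁴
Effective length L_e = K·L = 2 × 0.495 = 0.9900 m
P_cr = π²EI / L_e² = π² × 105×10⁹ × 8.021×10^-10 / 0.9900² = 848.0 N

P_cr ≈ 0.848 kN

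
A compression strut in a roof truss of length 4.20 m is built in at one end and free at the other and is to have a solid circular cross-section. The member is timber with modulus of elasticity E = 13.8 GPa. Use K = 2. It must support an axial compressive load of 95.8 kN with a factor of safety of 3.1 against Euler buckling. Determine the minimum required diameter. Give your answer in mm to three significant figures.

Required P_cr = n·P = 3.1 × 95.8 = 297.0 kN
L_e = K·L = 2 × 4.20 = 8.400 m
Required I = P_cr·L_e²/(π²E) = 2.970×10^5 × 8.400² / (π² × 1.38×10^10) = 1.539×10^-4 m⁴
I_req = 1.539×10^8 mm⁴
Solid circle: I = πd⁴/64  ⇒  d = (64I/π)^(1/4) = (64×1.539×10^8/π)^(1/4) = 237 mm

d ≈ 237 mm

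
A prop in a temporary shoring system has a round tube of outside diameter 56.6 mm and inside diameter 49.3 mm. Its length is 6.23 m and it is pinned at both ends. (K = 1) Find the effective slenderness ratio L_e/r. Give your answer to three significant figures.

λ ≈ 332

d_o = 56.6 mm, d_i = 49.3 mm
I = π(d_o⁴ − d_i⁴)/64 = π(56.6⁴ − 49.30⁴)/64 = 2.138×10^5 mm⁴
A = 607.2 mm²;  r_min = √(I/A) = √(2.138×10^5/607.2) = 18.77 mm
L_e = K·L = 1 × 6.23 m = 6.230 m = 6230.0 mm
λ = L_e / r_min = 6230.0 / 18.77 = 332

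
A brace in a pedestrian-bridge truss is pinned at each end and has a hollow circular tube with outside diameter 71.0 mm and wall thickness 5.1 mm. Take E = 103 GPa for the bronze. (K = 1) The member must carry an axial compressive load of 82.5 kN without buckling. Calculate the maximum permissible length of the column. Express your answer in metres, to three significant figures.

Inner diameter d_i = 71.0 − 2×5.1 = 60.80 mm
I = π(d_o⁴ − d_i⁴)/64 = π(71.0⁴ − 60.80⁴)/64 = 5.766×10^5 mm⁴
I = 5.766×10^-7 m⁴
At the buckling limit P_cr = P = 8.250×10^4 N
From P_cr = π²EI/(K·L)²:  L = (1/K)·√(π²EI/P_cr) = (1/1)·√(π²×1.03×10^11×5.766×10^-7/8.250×10^4)
L = 2.67 m

L_max ≈ 2.67 m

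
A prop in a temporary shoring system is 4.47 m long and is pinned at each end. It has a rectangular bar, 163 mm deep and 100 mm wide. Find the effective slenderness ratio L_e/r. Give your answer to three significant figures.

λ ≈ 155

For a rectangle r_min = b/√12 = 100/√12 = 28.87 mm
L_e = K·L = 1 × 4.47 m = 4.470 m = 4470.0 mm
λ = L_e / r_min = 4470.0 / 28.87 = 155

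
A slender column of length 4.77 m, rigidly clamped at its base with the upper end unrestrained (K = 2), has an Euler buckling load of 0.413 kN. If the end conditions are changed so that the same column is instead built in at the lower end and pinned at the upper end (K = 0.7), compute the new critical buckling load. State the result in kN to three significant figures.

P_cr ∝ 1/K², so P_cr,new = P_cr,old × (K_old/K_new)² = 0.413 × (2/0.7)²
= 0.413 × 8.163 = 3.37 kN

P_cr ≈ 3.37 kN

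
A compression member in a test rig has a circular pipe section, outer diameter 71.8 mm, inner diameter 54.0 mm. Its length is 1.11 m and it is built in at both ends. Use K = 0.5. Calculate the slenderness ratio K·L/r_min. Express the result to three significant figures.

λ ≈ 24.7

d_o = 71.8 mm, d_i = 54.0 mm
I = π(d_o⁴ − d_i⁴)/64 = π(71.8⁴ − 54.00⁴)/64 = 8.872×10^5 mm⁴
A = 1.759×10^3 mm²;  r_min = √(I/A) = √(8.872×10^5/1.759×10^3) = 22.46 mm
L_e = K·L = 0.5 × 1.11 m = 0.5550 m = 555.00 mm
λ = L_e / r_min = 555.00 / 22.46 = 24.7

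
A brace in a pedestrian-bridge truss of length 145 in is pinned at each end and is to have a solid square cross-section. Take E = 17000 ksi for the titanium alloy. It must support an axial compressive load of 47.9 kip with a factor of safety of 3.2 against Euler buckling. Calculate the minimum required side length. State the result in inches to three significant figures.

Required P_cr = n·P = 3.2 × 47.9 = 153.3 kip
L_e = K·L = 1 × 145 = 145.0 in
Required I = P_cr·L_e²/(π²E) = 1.533×10^5 × 145.0² / (π² × 1.70×10^7) = 19.21 in⁴
Solid square: I = a⁴/12  ⇒  a = (12I)^(1/4) = (12×19.21)^(1/4) = 3.90 in

a ≈ 3.90 in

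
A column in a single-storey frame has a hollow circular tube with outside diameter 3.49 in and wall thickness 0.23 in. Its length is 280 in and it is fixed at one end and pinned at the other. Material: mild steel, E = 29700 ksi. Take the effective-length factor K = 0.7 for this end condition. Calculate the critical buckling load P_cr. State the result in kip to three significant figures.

Inner diameter d_i = 3.49 − 2×0.23 = 3.030 in
I = π(d_o⁴ − d_i⁴)/64 = π(3.49⁴ − 3.030⁴)/64 = 3.145 in⁴
Effective length L_e = K·L = 0.7 × 280 = 196.0 in
P_cr = π²EI / L_e² = π² × 29700×10³ × 3.145 / 196.0² = 2.400×10^4 lb

P_cr ≈ 24.0 kip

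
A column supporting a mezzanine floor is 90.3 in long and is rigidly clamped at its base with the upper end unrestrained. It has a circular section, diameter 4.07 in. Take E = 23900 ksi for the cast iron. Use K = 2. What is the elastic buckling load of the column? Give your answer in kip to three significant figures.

I = πd⁴/64 = π×4.07⁴/64 = 13.47 in⁴
Effective length L_e = K·L = 2 × 90.3 = 180.6 in
P_cr = π²EI / L_e² = π² × 23900×10³ × 13.47 / 180.6² = 9.741×10^4 lb

P_cr ≈ 97.4 kip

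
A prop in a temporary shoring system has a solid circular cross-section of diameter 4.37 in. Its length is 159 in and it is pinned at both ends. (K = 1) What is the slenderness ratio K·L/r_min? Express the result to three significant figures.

λ ≈ 146

For a solid circle r = d/4 = 4.37/4 = 1.092 in
L_e = K·L = 1 × 159 = 159.0 in
λ = L_e / r_min = 159.00 / 1.092 = 146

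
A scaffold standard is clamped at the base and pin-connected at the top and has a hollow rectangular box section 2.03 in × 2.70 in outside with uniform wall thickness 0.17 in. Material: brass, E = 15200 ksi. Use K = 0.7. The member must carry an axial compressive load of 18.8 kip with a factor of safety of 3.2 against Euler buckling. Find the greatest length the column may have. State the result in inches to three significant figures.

L_max ≈ 68.9 in

Inner dimensions: h_i = 2.70 − 2×0.17 = 2.360 in, b_i = 2.03 − 2×0.17 = 1.690 in
Weak-axis I_min = (h_o·b_o³ − h_i·b_i³)/12 with b_o = 2.03, b_i = 1.690 in (shorter outer/inner sides).
I_min = (2.70×2.03³ − 2.360×1.690³)/12 = 0.9329 in⁴
Required critical load P_cr = n·P = 3.2 × 18.8 = 60.16 kip = 6.016×10^4 lb
From P_cr = π²EI/(K·L)²:  L = (1/K)·√(π²EI/P_cr) = (1/0.7)·√(π²×1.52×10^7×0.9329/6.016×10^4)
L = 68.9 in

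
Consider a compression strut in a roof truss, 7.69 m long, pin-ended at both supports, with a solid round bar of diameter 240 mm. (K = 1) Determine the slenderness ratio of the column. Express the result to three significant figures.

For a solid circle r = d/4 = 240/4 = 60.00 mm
L_e = K·L = 1 × 7.69 m = 7.690 m = 7690.0 mm
λ = L_e / r_min = 7690.0 / 60.00 = 128

λ ≈ 128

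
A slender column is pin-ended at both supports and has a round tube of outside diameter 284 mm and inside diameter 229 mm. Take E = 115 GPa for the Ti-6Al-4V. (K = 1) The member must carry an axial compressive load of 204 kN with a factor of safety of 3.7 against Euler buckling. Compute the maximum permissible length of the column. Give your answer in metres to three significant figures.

L_max ≈ 16.6 m

d_o = 284 mm, d_i = 229 mm
I = π(d_o⁴ − d_i⁴)/64 = π(284⁴ − 229.0⁴)/64 = 1.843×10^8 mm⁴
I = 1.843×10^-4 m⁴
Required critical load P_cr = n·P = 3.7 × 204 = 754.8 kN = 7.548×10^5 N
From P_cr = π²EI/(K·L)²:  L = (1/K)·√(π²EI/P_cr) = (1/1)·√(π²×1.15×10^11×1.843×10^-4/7.548×10^5)
L = 16.6 m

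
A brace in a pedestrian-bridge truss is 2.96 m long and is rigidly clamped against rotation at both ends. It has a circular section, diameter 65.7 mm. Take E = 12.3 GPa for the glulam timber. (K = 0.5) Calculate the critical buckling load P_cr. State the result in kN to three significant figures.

I = πd⁴/64 = π×65.7⁴/64 = 9.146×10^5 mm⁴
I = 9.146×10^5 mm⁴ = 9.146×10^-7 m⁴
Effective length L_e = K·L = 0.5 × 2.96 = 1.480 m
P_cr = π²EI / L_e² = π² × 12.3×10⁹ × 9.146×10^-7 / 1.480² = 5.069×10^4 N

P_cr ≈ 50.7 kN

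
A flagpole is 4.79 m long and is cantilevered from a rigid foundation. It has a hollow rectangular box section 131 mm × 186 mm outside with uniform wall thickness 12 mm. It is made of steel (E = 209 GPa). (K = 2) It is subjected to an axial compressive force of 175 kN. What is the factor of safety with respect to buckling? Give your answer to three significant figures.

n ≈ 2.35

Inner dimensions: h_i = 186 − 2×12 = 162.0 mm, b_i = 131 − 2×12 = 107.0 mm
Weak-axis I_min = (h_o·b_o³ − h_i·b_i³)/12 with b_o = 131, b_i = 107.0 mm (shorter outer/inner sides).
I_min = (186×131³ − 162.0×107.0³)/12 = 1.831×10^7 mm⁴
I = 1.831×10^7 mm⁴ = 1.831×10^-5 m⁴
Effective length L_e = K·L = 2 × 4.79 = 9.580 m
P_cr = π²EI / L_e² = π² × 209×10⁹ × 1.831×10^-5 / 9.580² = 4.115×10^5 N
Factor of safety n = P_cr / P = 411.47 / 175 = 2.35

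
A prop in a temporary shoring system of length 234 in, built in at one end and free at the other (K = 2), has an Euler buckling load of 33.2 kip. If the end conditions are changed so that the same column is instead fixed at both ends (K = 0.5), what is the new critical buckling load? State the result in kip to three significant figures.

P_cr ≈ 531 kip

P_cr ∝ 1/K², so P_cr,new = P_cr,old × (K_old/K_new)² = 33.2 × (2/0.5)²
= 33.2 × 16.00 = 531 kip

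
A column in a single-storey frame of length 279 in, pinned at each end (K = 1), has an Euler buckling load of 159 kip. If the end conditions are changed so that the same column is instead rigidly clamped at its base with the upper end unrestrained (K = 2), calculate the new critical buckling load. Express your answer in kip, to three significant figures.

P_cr ∝ 1/K², so P_cr,new = P_cr,old × (K_old/K_new)² = 159 × (1/2)²
= 159 × 0.2500 = 39.8 kip

P_cr ≈ 39.8 kip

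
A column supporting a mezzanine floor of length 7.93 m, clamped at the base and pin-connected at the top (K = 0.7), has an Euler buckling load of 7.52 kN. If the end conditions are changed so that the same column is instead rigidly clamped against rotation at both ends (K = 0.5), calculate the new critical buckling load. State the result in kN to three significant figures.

P_cr ≈ 14.7 kN

P_cr ∝ 1/K², so P_cr,new = P_cr,old × (K_old/K_new)² = 7.52 × (0.7/0.5)²
= 7.52 × 1.960 = 14.7 kN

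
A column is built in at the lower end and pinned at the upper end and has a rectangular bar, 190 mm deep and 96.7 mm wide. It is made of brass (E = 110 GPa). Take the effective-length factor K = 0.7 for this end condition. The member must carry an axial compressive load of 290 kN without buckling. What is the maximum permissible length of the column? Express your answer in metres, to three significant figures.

Buckling occurs about the weak axis: I_min = h·b³/12 with b = 96.7 mm (the shorter side).
I_min = 190×96.7³/12 = 1.432×10^7 mm⁴
I = 1.432×10^-5 m⁴
At the buckling limit P_cr = P = 2.900×10^5 N
From P_cr = π²EI/(K·L)²:  L = (1/K)·√(π²EI/P_cr) = (1/0.7)·√(π²×1.10×10^11×1.432×10^-5/2.900×10^5)
L = 10.5 m

L_max ≈ 10.5 m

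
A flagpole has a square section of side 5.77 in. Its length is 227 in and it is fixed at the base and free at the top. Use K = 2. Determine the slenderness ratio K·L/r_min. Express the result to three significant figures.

For a square r = a/√12 = 5.77/√12 = 1.666 in
L_e = K·L = 2 × 227 = 454.0 in
λ = L_e / r_min = 454.00 / 1.666 = 273

λ ≈ 273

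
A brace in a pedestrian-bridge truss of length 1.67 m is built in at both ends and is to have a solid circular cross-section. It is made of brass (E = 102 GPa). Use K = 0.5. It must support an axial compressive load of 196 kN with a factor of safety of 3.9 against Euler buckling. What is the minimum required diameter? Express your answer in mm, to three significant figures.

Required P_cr = n·P = 3.9 × 196 = 764.4 kN
L_e = K·L = 0.5 × 1.67 = 0.8350 m
Required I = P_cr·L_e²/(π²E) = 7.644×10^5 × 0.8350² / (π² × 1.02×10^11) = 5.294×10^-7 m⁴
I_req = 5.294×10^5 mm⁴
Solid circle: I = πd⁴/64  ⇒  d = (64I/π)^(1/4) = (64×5.294×10^5/π)^(1/4) = 57.3 mm

d ≈ 57.3 mm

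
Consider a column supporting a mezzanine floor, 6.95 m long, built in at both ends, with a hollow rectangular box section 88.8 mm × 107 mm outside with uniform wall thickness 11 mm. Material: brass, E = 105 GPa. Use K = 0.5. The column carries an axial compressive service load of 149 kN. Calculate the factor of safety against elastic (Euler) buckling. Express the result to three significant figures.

n ≈ 2.38

Inner dimensions: h_i = 107 − 2×11 = 85.00 mm, b_i = 88.8 − 2×11 = 66.80 mm
Weak-axis I_min = (h_o·b_o³ − h_i·b_i³)/12 with b_o = 88.8, b_i = 66.80 mm (shorter outer/inner sides).
I_min = (107×88.8³ − 85.00×66.80³)/12 = 4.132×10^6 mm⁴
I = 4.132×10^6 mm⁴ = 4.132×10^-6 m⁴
Effective length L_e = K·L = 0.5 × 6.95 = 3.475 m
P_cr = π²EI / L_e² = π² × 105×10⁹ × 4.132×10^-6 / 3.475² = 3.546×10^5 N
Factor of safety n = P_cr / P = 354.63 / 149 = 2.38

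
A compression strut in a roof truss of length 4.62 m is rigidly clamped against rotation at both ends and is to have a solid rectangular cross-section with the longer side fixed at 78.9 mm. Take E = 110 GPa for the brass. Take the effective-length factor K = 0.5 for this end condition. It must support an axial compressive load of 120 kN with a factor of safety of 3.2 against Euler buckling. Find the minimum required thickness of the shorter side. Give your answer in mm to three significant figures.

b ≈ 66.0 mm

Required P_cr = n·P = 3.2 × 120 = 384.0 kN
L_e = K·L = 0.5 × 4.62 = 2.310 m
Required I = P_cr·L_e²/(π²E) = 3.840×10^5 × 2.310² / (π² × 1.10×10^11) = 1.887×10^-6 m⁴
I_req = 1.887×10^6 mm⁴
Rectangle, weak axis: I_min = h·b³/12 with h = 78.9 mm fixed  ⇒  b = (12I/h)^(1/3) = 66.0 mm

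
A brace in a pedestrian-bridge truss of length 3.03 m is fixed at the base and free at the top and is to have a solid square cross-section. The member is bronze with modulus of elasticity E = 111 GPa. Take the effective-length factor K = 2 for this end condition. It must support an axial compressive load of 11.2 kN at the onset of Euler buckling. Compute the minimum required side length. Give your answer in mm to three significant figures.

a ≈ 46.1 mm

L_e = K·L = 2 × 3.03 = 6.060 m
Required I = P_cr·L_e²/(π²E) = 1.120×10^4 × 6.060² / (π² × 1.11×10^11) = 3.754×10^-7 m⁴
I_req = 3.754×10^5 mm⁴
Solid square: I = a⁴/12  ⇒  a = (12I)^(1/4) = (12×3.754×10^5)^(1/4) = 46.1 mm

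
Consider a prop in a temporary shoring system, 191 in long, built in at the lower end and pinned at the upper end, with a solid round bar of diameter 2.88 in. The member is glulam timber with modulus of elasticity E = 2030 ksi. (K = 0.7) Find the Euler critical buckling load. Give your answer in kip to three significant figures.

I = πd⁴/64 = π×2.88⁴/64 = 3.377 in⁴
Effective length L_e = K·L = 0.7 × 191 = 133.7 in
P_cr = π²EI / L_e² = π² × 2030×10³ × 3.377 / 133.7² = 3.785×10^3 lb

P_cr ≈ 3.79 kip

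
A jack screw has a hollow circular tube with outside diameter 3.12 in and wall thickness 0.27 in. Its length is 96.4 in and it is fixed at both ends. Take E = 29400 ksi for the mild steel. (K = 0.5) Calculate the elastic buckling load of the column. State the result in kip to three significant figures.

Inner diameter d_i = 3.12 − 2×0.27 = 2.580 in
I = π(d_o⁴ − d_i⁴)/64 = π(3.12⁴ − 2.580⁴)/64 = 2.477 in⁴
Effective length L_e = K·L = 0.5 × 96.4 = 48.20 in
P_cr = π²EI / L_e² = π² × 29400×10³ × 2.477 / 48.20² = 3.093×10^5 lb

P_cr ≈ 309 kip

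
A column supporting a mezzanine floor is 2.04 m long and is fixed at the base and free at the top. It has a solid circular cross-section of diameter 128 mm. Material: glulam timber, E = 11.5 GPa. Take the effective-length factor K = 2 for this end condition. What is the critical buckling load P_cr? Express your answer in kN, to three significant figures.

I = πd⁴/64 = π×128⁴/64 = 1.318×10^7 mm⁴
I = 1.318×10^7 mm⁴ = 1.318×10^-5 m⁴
Effective length L_e = K·L = 2 × 2.04 = 4.080 m
P_cr = π²EI / L_e² = π² × 11.5×10⁹ × 1.318×10^-5 / 4.080² = 8.984×10^4 N

P_cr ≈ 89.8 kN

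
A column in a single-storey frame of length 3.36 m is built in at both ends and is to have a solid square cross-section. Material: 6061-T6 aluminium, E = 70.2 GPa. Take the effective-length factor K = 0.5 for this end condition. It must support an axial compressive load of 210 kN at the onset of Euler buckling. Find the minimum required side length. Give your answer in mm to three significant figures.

L_e = K·L = 0.5 × 3.36 = 1.680 m
Required I = P_cr·L_e²/(π²E) = 2.100×10^5 × 1.680² / (π² × 7.02×10^10) = 8.555×10^-7 m⁴
I_req = 8.555×10^5 mm⁴
Solid square: I = a⁴/12  ⇒  a = (12I)^(1/4) = (12×8.555×10^5)^(1/4) = 56.6 mm

a ≈ 56.6 mm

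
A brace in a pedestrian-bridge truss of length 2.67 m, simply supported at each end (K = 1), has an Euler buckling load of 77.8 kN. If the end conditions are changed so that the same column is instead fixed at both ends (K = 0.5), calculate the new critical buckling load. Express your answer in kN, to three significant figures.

P_cr ≈ 311 kN

P_cr ∝ 1/K², so P_cr,new = P_cr,old × (K_old/K_new)² = 77.8 × (1/0.5)²
= 77.8 × 4.000 = 311 kN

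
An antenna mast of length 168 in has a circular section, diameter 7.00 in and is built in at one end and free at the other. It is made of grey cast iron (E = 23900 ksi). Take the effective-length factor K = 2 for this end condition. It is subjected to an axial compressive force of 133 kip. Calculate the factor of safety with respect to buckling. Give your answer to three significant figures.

I = πd⁴/64 = π×7.00⁴/64 = 117.9 in⁴
Effective length L_e = K·L = 2 × 168 = 336.0 in
P_cr = π²EI / L_e² = π² × 23900×10³ × 117.9 / 336.0² = 2.463×10^5 lb
Factor of safety n = P_cr / P = 246.25 / 133 = 1.85

n ≈ 1.85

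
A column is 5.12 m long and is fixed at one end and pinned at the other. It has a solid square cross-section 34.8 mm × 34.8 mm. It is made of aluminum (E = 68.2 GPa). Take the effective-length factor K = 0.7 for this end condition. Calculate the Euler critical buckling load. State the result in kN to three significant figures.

I = a⁴/12 = 34.8⁴/12 = 1.222×10^5 mm⁴
I = 1.222×10^5 mm⁴ = 1.222×10^-7 m⁴
Effective length L_e = K·L = 0.7 × 5.12 = 3.584 m
P_cr = π²EI / L_e² = π² × 68.2×10⁹ × 1.222×10^-7 / 3.584² = 6.404×10^3 N

P_cr ≈ 6.40 kN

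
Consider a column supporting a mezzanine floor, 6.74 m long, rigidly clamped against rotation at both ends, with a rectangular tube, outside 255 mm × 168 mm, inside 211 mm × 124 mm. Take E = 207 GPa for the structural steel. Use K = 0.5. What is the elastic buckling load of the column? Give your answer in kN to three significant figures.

P_cr ≈ 12100 kN

Weak-axis I_min = (h_o·b_o³ − h_i·b_i³)/12 with b_o = 168, b_i = 124.0 mm (shorter outer/inner sides).
I_min = (255×168³ − 211.0×124.0³)/12 = 6.723×10^7 mm⁴
I = 6.723×10^7 mm⁴ = 6.723×10^-5 m⁴
Effective length L_e = K·L = 0.5 × 6.74 = 3.370 m
P_cr = π²EI / L_e² = π² × 207×10⁹ × 6.723×10^-5 / 3.370² = 1.209×10^7 N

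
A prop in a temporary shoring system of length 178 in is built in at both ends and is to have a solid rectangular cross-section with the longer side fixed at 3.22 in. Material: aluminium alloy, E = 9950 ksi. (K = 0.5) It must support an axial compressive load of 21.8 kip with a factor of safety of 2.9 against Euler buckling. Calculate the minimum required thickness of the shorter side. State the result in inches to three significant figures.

Required P_cr = n·P = 2.9 × 21.8 = 63.22 kip
L_e = K·L = 0.5 × 178 = 89.00 in
Required I = P_cr·L_e²/(π²E) = 6.322×10^4 × 89.00² / (π² × 9.95×10^6) = 5.099 in⁴
Rectangle, weak axis: I_min = h·b³/12 with h = 3.22 in fixed  ⇒  b = (12I/h)^(1/3) = 2.67 in

b ≈ 2.67 in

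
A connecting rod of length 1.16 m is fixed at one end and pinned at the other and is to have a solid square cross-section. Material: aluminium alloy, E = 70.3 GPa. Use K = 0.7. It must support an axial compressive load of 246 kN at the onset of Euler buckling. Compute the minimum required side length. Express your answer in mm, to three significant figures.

a ≈ 40.9 mm

L_e = K·L = 0.7 × 1.16 = 0.8120 m
Required I = P_cr·L_e²/(π²E) = 2.460×10^5 × 0.8120² / (π² × 7.03×10^10) = 2.338×10^-7 m⁴
I_req = 2.338×10^5 mm⁴
Solid square: I = a⁴/12  ⇒  a = (12I)^(1/4) = (12×2.338×10^5)^(1/4) = 40.9 mm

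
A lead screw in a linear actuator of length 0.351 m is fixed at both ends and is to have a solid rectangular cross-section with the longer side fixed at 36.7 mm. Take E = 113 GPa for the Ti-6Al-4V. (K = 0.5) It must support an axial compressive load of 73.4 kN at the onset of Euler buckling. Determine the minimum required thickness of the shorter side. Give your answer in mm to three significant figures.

L_e = K·L = 0.5 × 0.351 = 0.1755 m
Required I = P_cr·L_e²/(π²E) = 7.340×10^4 × 0.1755² / (π² × 1.13×10^11) = 2.027×10^-9 m⁴
I_req = 2.027×10^3 mm⁴
Rectangle, weak axis: I_min = h·b³/12 with h = 36.7 mm fixed  ⇒  b = (12I/h)^(1/3) = 8.72 mm

b ≈ 8.72 mm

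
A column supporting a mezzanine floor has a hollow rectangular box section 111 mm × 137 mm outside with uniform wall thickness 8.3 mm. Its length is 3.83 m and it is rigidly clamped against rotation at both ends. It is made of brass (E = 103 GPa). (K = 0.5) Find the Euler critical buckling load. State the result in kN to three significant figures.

Inner dimensions: h_i = 137 − 2×8.3 = 120.4 mm, b_i = 111 − 2×8.3 = 94.40 mm
Weak-axis I_min = (h_o·b_o³ − h_i·b_i³)/12 with b_o = 111, b_i = 94.40 mm (shorter outer/inner sides).
I_min = (137×111³ − 120.4×94.40³)/12 = 7.173×10^6 mm⁴
I = 7.173×10^6 mm⁴ = 7.173×10^-6 m⁴
Effective length L_e = K·L = 0.5 × 3.83 = 1.915 m
P_cr = π²EI / L_e² = π² × 103×10⁹ × 7.173×10^-6 / 1.915² = 1.989×10^6 N

P_cr ≈ 1990 kN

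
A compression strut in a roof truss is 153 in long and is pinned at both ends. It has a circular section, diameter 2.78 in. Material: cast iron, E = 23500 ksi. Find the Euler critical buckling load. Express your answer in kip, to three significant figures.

I = πd⁴/64 = π×2.78⁴/64 = 2.932 in⁴
Effective length L_e = K·L = 1 × 153 = 153.0 in
P_cr = π²EI / L_e² = π² × 23500×10³ × 2.932 / 153.0² = 2.905×10^4 lb

P_cr ≈ 29.0 kip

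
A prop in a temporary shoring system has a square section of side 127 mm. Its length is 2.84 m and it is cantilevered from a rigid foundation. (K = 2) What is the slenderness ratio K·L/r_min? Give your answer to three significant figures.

For a square r = a/√12 = 127/√12 = 36.66 mm
L_e = K·L = 2 × 2.84 m = 5.680 m = 5680.0 mm
λ = L_e / r_min = 5680.0 / 36.66 = 155

λ ≈ 155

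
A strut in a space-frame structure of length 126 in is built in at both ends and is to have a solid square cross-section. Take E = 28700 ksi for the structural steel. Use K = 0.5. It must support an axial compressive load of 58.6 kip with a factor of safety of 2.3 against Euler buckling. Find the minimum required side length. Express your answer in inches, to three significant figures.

Required P_cr = n·P = 2.3 × 58.6 = 134.8 kip
L_e = K·L = 0.5 × 126 = 63.00 in
Required I = P_cr·L_e²/(π²E) = 1.348×10^5 × 63.00² / (π² × 2.87×10^7) = 1.889 in⁴
Solid square: I = a⁴/12  ⇒  a = (12I)^(1/4) = (12×1.889)^(1/4) = 2.18 in

a ≈ 2.18 in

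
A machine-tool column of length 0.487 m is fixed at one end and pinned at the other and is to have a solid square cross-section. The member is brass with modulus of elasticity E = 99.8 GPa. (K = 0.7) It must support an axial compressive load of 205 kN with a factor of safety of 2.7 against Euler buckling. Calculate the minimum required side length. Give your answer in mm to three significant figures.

Required P_cr = n·P = 2.7 × 205 = 553.5 kN
L_e = K·L = 0.7 × 0.487 = 0.3409 m
Required I = P_cr·L_e²/(π²E) = 5.535×10^5 × 0.3409² / (π² × 9.98×10^10) = 6.530×10^-8 m⁴
I_req = 6.530×10^4 mm⁴
Solid square: I = a⁴/12  ⇒  a = (12I)^(1/4) = (12×6.530×10^4)^(1/4) = 29.8 mm

a ≈ 29.8 mm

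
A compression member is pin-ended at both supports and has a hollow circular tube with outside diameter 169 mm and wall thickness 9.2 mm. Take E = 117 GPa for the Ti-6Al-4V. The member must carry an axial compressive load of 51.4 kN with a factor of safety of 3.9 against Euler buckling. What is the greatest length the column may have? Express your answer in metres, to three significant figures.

Inner diameter d_i = 169 − 2×9.2 = 150.6 mm
I = π(d_o⁴ − d_i⁴)/64 = π(169⁴ − 150.6⁴)/64 = 1.479×10^7 mm⁴
I = 1.479×10^-5 m⁴
Required critical load P_cr = n·P = 3.9 × 51.4 = 200.5 kN = 2.005×10^5 N
From P_cr = π²EI/(K·L)²:  L = (1/K)·√(π²EI/P_cr) = (1/1)·√(π²×1.17×10^11×1.479×10^-5/2.005×10^5)
L = 9.23 m

L_max ≈ 9.23 m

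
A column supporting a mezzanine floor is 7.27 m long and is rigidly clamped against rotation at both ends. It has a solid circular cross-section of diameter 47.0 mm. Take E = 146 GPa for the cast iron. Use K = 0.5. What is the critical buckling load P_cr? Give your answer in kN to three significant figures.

P_cr ≈ 26.1 kN

I = πd⁴/64 = π×47.0⁴/64 = 2.395×10^5 mm⁴
I = 2.395×10^5 mm⁴ = 2.395×10^-7 m⁴
Effective length L_e = K·L = 0.5 × 7.27 = 3.635 m
P_cr = π²EI / L_e² = π² × 146×10⁹ × 2.395×10^-7 / 3.635² = 2.612×10^4 N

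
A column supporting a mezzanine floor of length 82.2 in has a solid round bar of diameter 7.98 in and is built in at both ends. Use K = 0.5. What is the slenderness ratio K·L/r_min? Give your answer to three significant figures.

λ ≈ 20.6

I = πd⁴/64 = π×7.98⁴/64 = 199.1 in⁴
A = 50.01 in²;  r_min = √(I/A) = √(199.1/50.01) = 1.995 in
L_e = K·L = 0.5 × 82.2 = 41.10 in
λ = L_e / r_min = 41.100 / 1.995 = 20.6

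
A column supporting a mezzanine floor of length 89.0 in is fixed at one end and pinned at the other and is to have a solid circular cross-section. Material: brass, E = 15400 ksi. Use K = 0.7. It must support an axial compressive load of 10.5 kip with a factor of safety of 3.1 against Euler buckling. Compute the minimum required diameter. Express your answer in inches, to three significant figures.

d ≈ 2.03 in

Required P_cr = n·P = 3.1 × 10.5 = 32.55 kip
L_e = K·L = 0.7 × 89.0 = 62.30 in
Required I = P_cr·L_e²/(π²E) = 3.255×10^4 × 62.30² / (π² × 1.54×10^7) = 0.8312 in⁴
Solid circle: I = πd⁴/64  ⇒  d = (64I/π)^(1/4) = (64×0.8312/π)^(1/4) = 2.03 in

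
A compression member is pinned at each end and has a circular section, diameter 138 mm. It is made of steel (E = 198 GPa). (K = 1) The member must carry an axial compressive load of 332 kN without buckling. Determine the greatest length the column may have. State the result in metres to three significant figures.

I = πd⁴/64 = π×138⁴/64 = 1.780×10^7 mm⁴
I = 1.780×10^-5 m⁴
At the buckling limit P_cr = P = 3.320×10^5 N
From P_cr = π²EI/(K·L)²:  L = (1/K)·√(π²EI/P_cr) = (1/1)·√(π²×1.98×10^11×1.780×10^-5/3.320×10^5)
L = 10.2 m

L_max ≈ 10.2 m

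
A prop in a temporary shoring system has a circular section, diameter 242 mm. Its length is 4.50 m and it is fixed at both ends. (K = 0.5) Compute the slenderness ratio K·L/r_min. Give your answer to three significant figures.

For a solid circle r = d/4 = 242/4 = 60.50 mm
L_e = K·L = 0.5 × 4.50 m = 2.250 m = 2250.0 mm
λ = L_e / r_min = 2250.0 / 60.50 = 37.2

λ ≈ 37.2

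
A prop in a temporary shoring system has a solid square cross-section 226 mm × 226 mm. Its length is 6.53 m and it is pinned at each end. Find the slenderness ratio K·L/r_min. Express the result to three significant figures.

λ ≈ 100

For a square r = a/√12 = 226/√12 = 65.24 mm
L_e = K·L = 1 × 6.53 m = 6.530 m = 6530.0 mm
λ = L_e / r_min = 6530.0 / 65.24 = 100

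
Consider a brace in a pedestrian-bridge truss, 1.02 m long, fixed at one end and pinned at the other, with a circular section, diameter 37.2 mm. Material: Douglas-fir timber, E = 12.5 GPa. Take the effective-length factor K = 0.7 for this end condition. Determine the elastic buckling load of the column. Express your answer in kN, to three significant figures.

P_cr ≈ 22.7 kN

I = πd⁴/64 = π×37.2⁴/64 = 9.400×10^4 mm⁴
I = 9.400×10^4 mm⁴ = 9.400×10^-8 m⁴
Effective length L_e = K·L = 0.7 × 1.02 = 0.7140 m
P_cr = π²EI / L_e² = π² × 12.5×10⁹ × 9.400×10^-8 / 0.7140² = 2.275×10^4 N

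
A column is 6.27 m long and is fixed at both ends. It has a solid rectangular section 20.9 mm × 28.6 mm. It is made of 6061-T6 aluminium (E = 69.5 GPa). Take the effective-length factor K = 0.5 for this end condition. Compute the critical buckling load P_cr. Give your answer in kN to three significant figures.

P_cr ≈ 1.52 kN

Buckling occurs about the weak axis: I_min = h·b³/12 with b = 20.9 mm (the shorter side).
I_min = 28.6×20.9³/12 = 2.176×10^4 mm⁴
I = 2.176×10^4 mm⁴ = 2.176×10^-8 m⁴
Effective length L_e = K·L = 0.5 × 6.27 = 3.135 m
P_cr = π²EI / L_e² = π² × 69.5×10⁹ × 2.176×10^-8 / 3.135² = 1.519×10^3 N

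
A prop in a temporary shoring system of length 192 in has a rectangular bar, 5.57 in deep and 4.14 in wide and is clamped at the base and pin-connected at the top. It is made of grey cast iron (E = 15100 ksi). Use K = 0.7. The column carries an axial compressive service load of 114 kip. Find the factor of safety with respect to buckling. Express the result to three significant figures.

n ≈ 2.38

Buckling occurs about the weak axis: I_min = h·b³/12 with b = 4.14 in (the shorter side).
I_min = 5.57×4.14³/12 = 32.94 in⁴
Effective length L_e = K·L = 0.7 × 192 = 134.4 in
P_cr = π²EI / L_e² = π² × 15100×10³ × 32.94 / 134.4² = 2.717×10^5 lb
Factor of safety n = P_cr / P = 271.74 / 114 = 2.38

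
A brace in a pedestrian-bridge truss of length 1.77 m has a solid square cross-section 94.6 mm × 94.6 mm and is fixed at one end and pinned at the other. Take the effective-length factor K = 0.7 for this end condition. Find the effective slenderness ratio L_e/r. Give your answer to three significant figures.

For a square r = a/√12 = 94.6/√12 = 27.31 mm
L_e = K·L = 0.7 × 1.77 m = 1.239 m = 1239.0 mm
λ = L_e / r_min = 1239.0 / 27.31 = 45.4

λ ≈ 45.4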